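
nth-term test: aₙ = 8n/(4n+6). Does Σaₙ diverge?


lim(n→∞) 8n/(4n+6) = 8/4 = 2  (divide numerator and denominator by n)
lim aₙ = 2 ≠ 0 → series DIVERGES

Diverges (lim aₙ = 2 ≠ 0)


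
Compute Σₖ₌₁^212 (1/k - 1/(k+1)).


Telescoping: adjacent terms cancel.
= 1/1 - 1/213
= 1 - 1/213 = 212/213

Sum = 212/213


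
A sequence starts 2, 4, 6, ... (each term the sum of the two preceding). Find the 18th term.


Computing iteratively: 2, 4, 6, 10, 16, 26, 42, 68, 110, 178, 288, 466, ...
a_18 = 8362

a_18 = 8362


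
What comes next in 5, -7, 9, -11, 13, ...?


Pattern: alternating sign, magnitude arithmetic (d=2)
Terms: 5, -7, 9, -11, 13
Next term = -15

Next term = -15


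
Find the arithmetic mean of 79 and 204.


AM = (79 + 204)/2 = 283/2 = 141.5

AM = 141.5


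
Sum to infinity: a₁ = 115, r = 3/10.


S∞ = a₁/(1-r) = 115/(1 - 3/10)
= 115/(7/10)
= 1150/7

S∞ = 1150/7


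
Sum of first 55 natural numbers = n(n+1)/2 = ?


n(n+1)/2 = 55×56/2 = 3080/2 = 1540

Σk = 1540


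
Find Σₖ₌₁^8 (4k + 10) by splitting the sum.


Σ(4k+10) = 4·Σk + 10·n
= 4·36 + 10·8
= 144 + 80 = 224

Σ = 224


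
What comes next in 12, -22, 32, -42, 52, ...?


Pattern: alternating sign, magnitude arithmetic (d=10)
Terms: 12, -22, 32, -42, 52
Next term = -62

Next term = -62


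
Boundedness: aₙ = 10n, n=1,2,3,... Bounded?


aₙ = 10n → as n→∞, aₙ→∞
No finite upper bound exists
The sequence is UNBOUNDED

Unbounded (aₙ → ∞ as n → ∞)


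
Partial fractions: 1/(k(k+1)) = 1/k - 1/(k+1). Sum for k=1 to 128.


1/(k(k+1)) = 1/k - 1/(k+1) (partial fractions)
Telescoping: Σ = 1 - 1/129 = 128/129

Sum = 128/129


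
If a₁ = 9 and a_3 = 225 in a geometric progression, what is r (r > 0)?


r^(n-1) = aₙ/a₁
r^2 = 225/9 = 25
r = 25^(1/2)
= ±5; taking r > 0 gives r = 5

r = 5


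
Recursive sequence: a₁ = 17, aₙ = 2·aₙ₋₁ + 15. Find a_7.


Computing step by step:
a_1 = 17
a_2 = 49
a_3 = 113
a_4 = 241
a_5 = 497
a_6 = 1009
a_7 = 2033


a_7 = 2033


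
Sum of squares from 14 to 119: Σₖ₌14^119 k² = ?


Σₖ₌14^119 k² = Σₖ₌₁^119 k² − Σₖ₌₁^13 k²
= 119·120·239/6 − 13·14·27/6
= 568820 − 819 = 568001

Σk² = 568001


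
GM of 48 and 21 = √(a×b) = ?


GM = √(48×21) = √1008 = 31.749

GM = 31.749


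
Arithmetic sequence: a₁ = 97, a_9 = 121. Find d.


d = (aₙ - a₁)/(n-1)
= (121 - 97)/(9-1)
= 24/8 = 3

d = 3


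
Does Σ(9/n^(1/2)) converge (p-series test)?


p-series test: Σ c/n^p converges if p > 1, diverges if p ≤ 1 (constant c > 0 doesn't affect convergence).
p = 1/2
1/2 ≤ 1 → DIVERGES

Diverges (p = 1/2 ≤ 1)


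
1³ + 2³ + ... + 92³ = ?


n(n+1)/2 = 92×93/2 = 4278
Σk³ = 4278² = 18301284

Σk³ = 18301284


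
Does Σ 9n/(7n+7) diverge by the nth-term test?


lim(n→∞) 9n/(7n+7) = 9/7 = 9/7  (divide numerator and denominator by n)
lim aₙ = 9/7 ≠ 0 → series DIVERGES

Diverges (lim aₙ = 9/7 ≠ 0)


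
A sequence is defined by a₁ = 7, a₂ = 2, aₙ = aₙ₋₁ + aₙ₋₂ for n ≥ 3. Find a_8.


Computing iteratively: 7, 2, 9, 11, 20, 31, 51, 82
a_8 = 82

a_8 = 82


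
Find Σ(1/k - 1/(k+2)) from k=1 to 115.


Telescoping with gap 2: two head and two tail terms survive.
= (1 + 1/2) - (1/116 + 1/117)
= 3/2 - 1/116 - 1/117 = 20125/13572

Sum = 20125/13572


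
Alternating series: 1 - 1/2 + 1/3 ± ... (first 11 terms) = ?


S = 1 - 1/2 + 1/3 - 1/4 + 1/5 - 1/6 + 1/7 - 1/8 ± ...
= 0.7365
(Full series converges to +ln(2) ≈ +0.6931)

S_11 = 0.7365


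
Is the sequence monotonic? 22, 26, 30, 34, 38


Differences: 4, 4, 4, 4
All differences > 0 → strictly INCREASING

Monotonically increasing


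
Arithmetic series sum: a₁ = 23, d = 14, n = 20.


aₙ = 23 + (20-1)×14 = 289
Sₙ = n(a₁+aₙ)/2 = 20×(23+289)/2
= 20×312/2 = 3120

S_20 = 3120


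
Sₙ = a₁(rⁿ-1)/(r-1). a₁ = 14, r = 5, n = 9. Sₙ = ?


Sₙ = 14×(5^9 - 1)/(5 - 1)
= 14×(1953125 - 1)/4
= 14×1953124/4
= 6835934

S_9 = 6835934


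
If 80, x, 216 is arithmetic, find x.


AM = (80 + 216)/2 = 296/2 = 148

AM = 148


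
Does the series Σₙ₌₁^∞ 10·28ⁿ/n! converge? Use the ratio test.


aₙ = 10·28^n/n!
a_{n+1}/aₙ = 28^(n+1)/(n+1)! × n!/28^n  (constant 10 cancels)
= 28/(n+1)
L = lim(n→∞) 28/(n+1) = 0
L < 1 → series CONVERGES

Converges (ratio test: L = 0 < 1)


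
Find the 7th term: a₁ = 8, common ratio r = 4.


aₙ = a₁·r^(n-1)
= 8×4^6
= 8×4096
= 32768

a_7 = 32768


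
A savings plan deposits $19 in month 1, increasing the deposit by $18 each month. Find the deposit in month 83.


aₙ = a₁ + (n-1)d
= 19 + (83-1)×18
= 19 + 1476
= 1495

a_83 = 1495


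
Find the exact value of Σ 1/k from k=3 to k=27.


Σₖ₌3^27 1/k = 1/3 + 1/4 + 1/5 + ... + 1/27
= 192066102203/80313433200
≈ 2.3915

Sum = 192066102203/80313433200 ≈ 2.3915


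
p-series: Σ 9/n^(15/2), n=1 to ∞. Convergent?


p-series test: Σ c/n^p converges if p > 1, diverges if p ≤ 1 (constant c > 0 doesn't affect convergence).
p = 15/2
15/2 > 1 → CONVERGES

Converges (p = 15/2 > 1)


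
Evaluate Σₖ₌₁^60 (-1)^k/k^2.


S = -1 + 1/4 - 1/9 + 1/16 - 1/25 + 1/36 - 1/49 + 1/64 ± ...
= -0.8223
(Full series converges to -π²/12 ≈ -0.8225)

S_60 = -0.8223


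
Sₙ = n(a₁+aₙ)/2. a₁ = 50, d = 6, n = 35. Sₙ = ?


aₙ = 50 + (35-1)×6 = 254
Sₙ = n(a₁+aₙ)/2 = 35×(50+254)/2
= 35×304/2 = 5320

S_35 = 5320


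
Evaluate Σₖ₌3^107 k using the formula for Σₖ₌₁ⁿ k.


Σₖ₌3^107 k = Σₖ₌₁^107 k − Σₖ₌₁^2 k
= 107·108/2 − 2·3/2
= 5778 − 3 = 5775

Σk = 5775


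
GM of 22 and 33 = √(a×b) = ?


GM = √(22×33) = √726 = 26.9444

GM = 26.9444


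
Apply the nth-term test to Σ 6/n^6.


lim(n→∞) 6/n^6 = 0
lim aₙ = 0 → nth-term test is INCONCLUSIVE
(Need other tests; this is actually a convergent p-series with p=6 > 1)

Inconclusive (lim aₙ = 0; need another test)


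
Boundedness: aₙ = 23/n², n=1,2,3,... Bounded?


a₁ = 23, a₂ = 23/4, a₃ = 23/9, ...
0 < aₙ ≤ 23 for all n ≥ 1
The sequence IS bounded

Bounded (0 < aₙ ≤ 23)


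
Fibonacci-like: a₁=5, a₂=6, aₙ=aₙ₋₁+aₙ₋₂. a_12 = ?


Computing iteratively: 5, 6, 11, 17, 28, 45, 73, 118, 191, 309, 500, 809
a_12 = 809

a_12 = 809


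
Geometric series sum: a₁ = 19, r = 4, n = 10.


Sₙ = 19×(4^10 - 1)/(4 - 1)
= 19×(1048576 - 1)/3
= 19×1048575/3
= 6640975

S_10 = 6640975


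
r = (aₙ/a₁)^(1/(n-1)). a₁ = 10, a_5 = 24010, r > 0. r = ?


r^(n-1) = aₙ/a₁
r^4 = 24010/10 = 2401
r = 2401^(1/4)
= ±7; taking r > 0 gives r = 7

r = 7


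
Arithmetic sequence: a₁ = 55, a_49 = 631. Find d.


d = (aₙ - a₁)/(n-1)
= (631 - 55)/(49-1)
= 576/48 = 12

d = 12


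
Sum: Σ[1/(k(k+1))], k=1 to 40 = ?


1/(k(k+1)) = 1/k - 1/(k+1) (partial fractions)
Telescoping: Σ = 1 - 1/41 = 40/41

Sum = 40/41


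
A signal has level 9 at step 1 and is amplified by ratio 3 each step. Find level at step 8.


aₙ = a₁·r^(n-1)
= 9×3^7
= 9×2187
= 19683

a_8 = 19683


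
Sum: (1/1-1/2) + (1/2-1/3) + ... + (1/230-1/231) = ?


Telescoping: adjacent terms cancel.
= 1/1 - 1/231
= 1 - 1/231 = 230/231

Sum = 230/231


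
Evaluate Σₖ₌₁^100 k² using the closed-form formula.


n = 100
n(n+1)(2n+1)/6 = 100×101×201/6
= 2030100/6 = 338350

Σk² = 338350


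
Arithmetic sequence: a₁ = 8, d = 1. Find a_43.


aₙ = a₁ + (n-1)d
= 8 + (43-1)×1
= 8 + 42
= 50

a_43 = 50


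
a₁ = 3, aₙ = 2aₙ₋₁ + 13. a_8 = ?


Computing step by step:
a_1 = 3
a_2 = 19
a_3 = 51
a_4 = 115
a_5 = 243
a_6 = 499
a_7 = 1011
a_8 = 2035


a_8 = 2035


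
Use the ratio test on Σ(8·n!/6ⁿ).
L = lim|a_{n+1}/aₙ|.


aₙ = 8·n!/6^n
a_{n+1}/aₙ = (n+1)!/6^(n+1) × 6^n/n!  (constant 8 cancels)
= (n+1)/6
L = lim(n→∞) (n+1)/6 = ∞
L > 1 → series DIVERGES

Diverges (ratio test: L = ∞ > 1)


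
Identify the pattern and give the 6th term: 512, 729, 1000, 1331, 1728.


Pattern: perfect cubes: n³
Terms: 512, 729, 1000, 1331, 1728
Next term = 2197

Next term = 2197


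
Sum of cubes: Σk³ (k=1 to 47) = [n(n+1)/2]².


n(n+1)/2 = 47×48/2 = 1128
Σk³ = 1128² = 1272384

Σk³ = 1272384


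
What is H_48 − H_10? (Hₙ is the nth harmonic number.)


Σₖ₌11^48 1/k = 1/11 + 1/12 + 1/13 + ... + 1/48
= 677286844336960408373/442720643463713815200
≈ 1.5298

Sum = 677286844336960408373/442720643463713815200 ≈ 1.5298


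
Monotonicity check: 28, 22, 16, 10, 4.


Differences: -6, -6, -6, -6
All differences < 0 → strictly DECREASING

Monotonically decreasing


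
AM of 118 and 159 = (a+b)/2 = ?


AM = (118 + 159)/2 = 277/2 = 138.5

AM = 138.5


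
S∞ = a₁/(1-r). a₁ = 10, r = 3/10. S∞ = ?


S∞ = a₁/(1-r) = 10/(1 - 3/10)
= 10/(7/10)
= 100/7

S∞ = 100/7


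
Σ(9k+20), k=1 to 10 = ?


Σ(9k+20) = 9·Σk + 20·n
= 9·55 + 20·10
= 495 + 200 = 695

Σ = 695


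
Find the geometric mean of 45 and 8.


GM = √(45×8) = √360 = 18.9737

GM = 18.9737


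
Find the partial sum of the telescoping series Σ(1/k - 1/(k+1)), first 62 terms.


Telescoping: adjacent terms cancel.
= 1/1 - 1/63
= 1 - 1/63 = 62/63

Sum = 62/63


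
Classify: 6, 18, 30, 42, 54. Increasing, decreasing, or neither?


Differences: 12, 12, 12, 12
All differences > 0 → strictly INCREASING

Monotonically increasing


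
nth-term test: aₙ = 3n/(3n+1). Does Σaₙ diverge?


lim(n→∞) 3n/(3n+1) = 3/3 = 1  (divide numerator and denominator by n)
lim aₙ = 1 ≠ 0 → series DIVERGES

Diverges (lim aₙ = 1 ≠ 0)


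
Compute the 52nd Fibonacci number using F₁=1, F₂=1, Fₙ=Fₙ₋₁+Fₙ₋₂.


Fibonacci sequence: 1, 1, 2, 3, 5, 8, 13, 21, 34, 55, 89, ...
F(52) = 32951280099

F(52) = 32951280099


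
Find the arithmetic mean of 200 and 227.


AM = (200 + 227)/2 = 427/2 = 213.5

AM = 213.5


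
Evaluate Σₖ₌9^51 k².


Σₖ₌9^51 k² = Σₖ₌₁^51 k² − Σₖ₌₁^8 k²
= 51·52·103/6 − 8·9·17/6
= 45526 − 204 = 45322

Σk² = 45322


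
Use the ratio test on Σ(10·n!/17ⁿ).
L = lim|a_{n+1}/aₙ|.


aₙ = 10·n!/17^n
a_{n+1}/aₙ = (n+1)!/17^(n+1) × 17^n/n!  (constant 10 cancels)
= (n+1)/17
L = lim(n→∞) (n+1)/17 = ∞
L > 1 → series DIVERGES

Diverges (ratio test: L = ∞ > 1)


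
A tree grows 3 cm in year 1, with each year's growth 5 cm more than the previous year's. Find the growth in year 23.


aₙ = a₁ + (n-1)d
= 3 + (23-1)×5
= 3 + 110
= 113

a_23 = 113


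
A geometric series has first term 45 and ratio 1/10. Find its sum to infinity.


S∞ = a₁/(1-r) = 45/(1 - 1/10)
= 45/(9/10)
= 50

S∞ = 50


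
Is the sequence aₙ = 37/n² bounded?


a₁ = 37, a₂ = 37/4, a₃ = 37/9, ...
0 < aₙ ≤ 37 for all n ≥ 1
The sequence IS bounded

Bounded (0 < aₙ ≤ 37)


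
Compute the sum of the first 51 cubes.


n(n+1)/2 = 51×52/2 = 1326
Σk³ = 1326² = 1758276

Σk³ = 1758276


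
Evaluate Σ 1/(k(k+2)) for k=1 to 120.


1/(k(k+2)) = (1/2)·(1/k - 1/(k+2)) (partial fractions)
Telescoping: Σ = (1/2)·(1 + 1/2 - 1/121 - 1/122) = 5475/7381

Sum = 5475/7381


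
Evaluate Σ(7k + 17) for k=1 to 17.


Σ(7k+17) = 7·Σk + 17·n
= 7·153 + 17·17
= 1071 + 289 = 1360

Σ = 1360


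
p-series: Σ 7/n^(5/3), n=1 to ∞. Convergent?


p-series test: Σ c/n^p converges if p > 1, diverges if p ≤ 1 (constant c > 0 doesn't affect convergence).
p = 5/3
5/3 > 1 → CONVERGES

Converges (p = 5/3 > 1)


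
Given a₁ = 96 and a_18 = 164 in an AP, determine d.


d = (aₙ - a₁)/(n-1)
= (164 - 96)/(18-1)
= 68/17 = 4

d = 4


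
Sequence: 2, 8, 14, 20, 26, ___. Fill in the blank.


Pattern: arithmetic (d=6)
Terms: 2, 8, 14, 20, 26
Next term = 32

Next term = 32


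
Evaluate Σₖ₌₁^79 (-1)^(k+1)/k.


S = 1 - 1/2 + 1/3 - 1/4 + 1/5 - 1/6 + 1/7 - 1/8 ± ...
= 0.6994
(Full series converges to +ln(2) ≈ +0.6931)

S_79 = 0.6994


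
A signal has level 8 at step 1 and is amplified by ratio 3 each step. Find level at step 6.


aₙ = a₁·r^(n-1)
= 8×3^5
= 8×243
= 1944

a_6 = 1944


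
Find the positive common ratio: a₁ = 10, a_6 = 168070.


r^(n-1) = aₙ/a₁
r^5 = 168070/10 = 16807
r = 16807^(1/5)
= 7

r = 7


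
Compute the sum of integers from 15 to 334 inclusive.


Σₖ₌15^334 k = Σₖ₌₁^334 k − Σₖ₌₁^14 k
= 334·335/2 − 14·15/2
= 55945 − 105 = 55840

Σk = 55840


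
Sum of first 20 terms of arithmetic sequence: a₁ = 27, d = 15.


aₙ = 27 + (20-1)×15 = 312
Sₙ = n(a₁+aₙ)/2 = 20×(27+312)/2
= 20×339/2 = 3390

S_20 = 3390


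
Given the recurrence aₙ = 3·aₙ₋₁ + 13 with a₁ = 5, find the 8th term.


Computing step by step:
a_1 = 5
a_2 = 28
a_3 = 97
a_4 = 304
a_5 = 925
a_6 = 2788
a_7 = 8377
a_8 = 25144


a_8 = 25144


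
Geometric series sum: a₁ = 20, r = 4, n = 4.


Sₙ = 20×(4^4 - 1)/(4 - 1)
= 20×(256 - 1)/3
= 20×255/3
= 1700

S_4 = 1700


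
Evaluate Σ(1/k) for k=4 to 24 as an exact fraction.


Σₖ₌4^24 1/k = 1/4 + 1/5 + 1/6 + ... + 1/24
= 693417203/356948592
≈ 1.9426

Sum = 693417203/356948592 ≈ 1.9426


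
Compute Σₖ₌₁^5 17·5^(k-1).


Sₙ = 17×(5^5 - 1)/(5 - 1)
= 17×(3125 - 1)/4
= 17×3124/4
= 13277

S_5 = 13277


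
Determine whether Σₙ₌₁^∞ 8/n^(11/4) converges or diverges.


p-series test: Σ c/n^p converges if p > 1, diverges if p ≤ 1 (constant c > 0 doesn't affect convergence).
p = 11/4
11/4 > 1 → CONVERGES

Converges (p = 11/4 > 1)


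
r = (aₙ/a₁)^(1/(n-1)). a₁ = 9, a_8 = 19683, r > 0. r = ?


r^(n-1) = aₙ/a₁
r^7 = 19683/9 = 2187
r = 2187^(1/7)
= 3

r = 3


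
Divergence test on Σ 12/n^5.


lim(n→∞) 12/n^5 = 0
lim aₙ = 0 → nth-term test is INCONCLUSIVE
(Need other tests; this is actually a convergent p-series with p=5 > 1)

Inconclusive (lim aₙ = 0; need another test)


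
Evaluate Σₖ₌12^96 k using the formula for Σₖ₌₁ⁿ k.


Σₖ₌12^96 k = Σₖ₌₁^96 k − Σₖ₌₁^11 k
= 96·97/2 − 11·12/2
= 4656 − 66 = 4590

Σk = 4590


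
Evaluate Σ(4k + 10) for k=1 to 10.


Σ(4k+10) = 4·Σk + 10·n
= 4·55 + 10·10
= 220 + 100 = 320

Σ = 320


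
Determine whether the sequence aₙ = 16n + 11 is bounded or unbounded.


aₙ = 16n + 11 → as n→∞, aₙ→∞
No finite upper bound exists
The sequence is UNBOUNDED

Unbounded (aₙ → ∞ as n → ∞)


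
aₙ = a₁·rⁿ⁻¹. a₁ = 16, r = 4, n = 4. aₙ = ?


aₙ = a₁·r^(n-1)
= 16×4^3
= 16×64
= 1024

a_4 = 1024


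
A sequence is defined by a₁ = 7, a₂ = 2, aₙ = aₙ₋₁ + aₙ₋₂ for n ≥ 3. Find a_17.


Computing iteratively: 7, 2, 9, 11, 20, 31, 51, 82, 133, 215, 348, 563, ...
a_17 = 6244

a_17 = 6244


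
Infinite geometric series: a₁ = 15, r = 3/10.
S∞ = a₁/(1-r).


S∞ = a₁/(1-r) = 15/(1 - 3/10)
= 15/(7/10)
= 150/7

S∞ = 150/7


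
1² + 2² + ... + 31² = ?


n = 31
n(n+1)(2n+1)/6 = 31×32×63/6
= 62496/6 = 10416

Σk² = 10416


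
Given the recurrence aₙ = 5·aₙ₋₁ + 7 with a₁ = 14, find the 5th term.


Computing step by step:
a_1 = 14
a_2 = 77
a_3 = 392
a_4 = 1967
a_5 = 9842


a_5 = 9842


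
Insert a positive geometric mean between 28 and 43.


GM = √(28×43) = √1204 = 34.6987

GM = 34.6987


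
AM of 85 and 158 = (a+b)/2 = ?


AM = (85 + 158)/2 = 243/2 = 121.5

AM = 121.5


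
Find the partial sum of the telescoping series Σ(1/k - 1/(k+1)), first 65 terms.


Telescoping: adjacent terms cancel.
= 1/1 - 1/66
= 1 - 1/66 = 65/66

Sum = 65/66


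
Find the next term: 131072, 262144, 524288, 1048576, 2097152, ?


Pattern: powers of 2: 2ⁿ
Terms: 131072, 262144, 524288, 1048576, 2097152
Next term = 4194304

Next term = 4194304


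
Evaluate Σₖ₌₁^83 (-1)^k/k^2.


S = -1 + 1/4 - 1/9 + 1/16 - 1/25 + 1/36 - 1/49 + 1/64 ± ...
= -0.8225
(Full series converges to -π²/12 ≈ -0.8225)

S_83 = -0.8225


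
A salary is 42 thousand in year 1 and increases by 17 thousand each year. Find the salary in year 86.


aₙ = a₁ + (n-1)d
= 42 + (86-1)×17
= 42 + 1445
= 1487

a_86 = 1487


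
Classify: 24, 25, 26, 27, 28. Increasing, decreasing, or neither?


Differences: 1, 1, 1, 1
All differences > 0 → strictly INCREASING

Monotonically increasing


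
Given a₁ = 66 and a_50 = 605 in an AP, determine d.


d = (aₙ - a₁)/(n-1)
= (605 - 66)/(50-1)
= 539/49 = 11

d = 11


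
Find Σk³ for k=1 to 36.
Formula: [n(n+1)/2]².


n(n+1)/2 = 36×37/2 = 666
Σk³ = 666² = 443556

Σk³ = 443556


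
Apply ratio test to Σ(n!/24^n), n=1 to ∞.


aₙ = n!/24^n
a_{n+1}/aₙ = (n+1)!/24^(n+1) × 24^n/n!
= (n+1)/24
L = lim(n→∞) (n+1)/24 = ∞
L > 1 → series DIVERGES

Diverges (ratio test: L = ∞ > 1)


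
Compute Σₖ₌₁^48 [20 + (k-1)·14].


aₙ = 20 + (48-1)×14 = 678
Sₙ = n(a₁+aₙ)/2 = 48×(20+678)/2
= 48×698/2 = 16752

S_48 = 16752


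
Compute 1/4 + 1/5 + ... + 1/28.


Σₖ₌4^28 1/k = 1/4 + 1/5 + 1/6 + ... + 1/28
= 168163294703/80313433200
≈ 2.0938

Sum = 168163294703/80313433200 ≈ 2.0938


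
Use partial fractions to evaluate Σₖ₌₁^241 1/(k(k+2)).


1/(k(k+2)) = (1/2)·(1/k - 1/(k+2)) (partial fractions)
Telescoping: Σ = (1/2)·(1 + 1/2 - 1/242 - 1/243) = 21931/29403

Sum = 21931/29403


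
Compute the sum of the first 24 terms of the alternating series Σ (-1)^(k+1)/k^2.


S = 1 - 1/4 + 1/9 - 1/16 + 1/25 - 1/36 + 1/49 - 1/64 ± ...
= 0.8216
(Full series converges to +π²/12 ≈ +0.8225)

S_24 = 0.8216


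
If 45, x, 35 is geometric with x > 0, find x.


GM = √(45×35) = √1575 = 39.6863

GM = 39.6863


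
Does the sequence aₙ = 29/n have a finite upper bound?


a₁ = 29, a₂ = 29/2, a₃ = 29/3, ...
0 < aₙ ≤ 29 for all n ≥ 1
Lower bound: 0, Upper bound: 29
The sequence IS bounded

Bounded (0 < aₙ ≤ 29)


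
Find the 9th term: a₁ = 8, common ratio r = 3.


aₙ = a₁·r^(n-1)
= 8×3^8
= 8×6561
= 52488

a_9 = 52488


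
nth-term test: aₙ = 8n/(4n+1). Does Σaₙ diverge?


lim(n→∞) 8n/(4n+1) = 8/4 = 2  (divide numerator and denominator by n)
lim aₙ = 2 ≠ 0 → series DIVERGES

Diverges (lim aₙ = 2 ≠ 0)


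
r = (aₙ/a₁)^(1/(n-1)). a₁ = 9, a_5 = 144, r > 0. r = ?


r^(n-1) = aₙ/a₁
r^4 = 144/9 = 16
r = 16^(1/4)
= ±2; taking r > 0 gives r = 2

r = 2


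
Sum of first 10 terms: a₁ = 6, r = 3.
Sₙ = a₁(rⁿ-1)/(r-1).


Sₙ = 6×(3^10 - 1)/(3 - 1)
= 6×(59049 - 1)/2
= 6×59048/2
= 177144

S_10 = 177144


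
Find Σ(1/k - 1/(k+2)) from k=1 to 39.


Telescoping with gap 2: two head and two tail terms survive.
= (1 + 1/2) - (1/40 + 1/41)
= 3/2 - 1/40 - 1/41 = 2379/1640

Sum = 2379/1640


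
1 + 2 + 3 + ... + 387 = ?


n(n+1)/2 = 387×388/2 = 150156/2 = 75078

Σk = 75078


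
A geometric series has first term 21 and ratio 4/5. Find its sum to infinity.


S∞ = a₁/(1-r) = 21/(1 - 4/5)
= 21/(1/5)
= 105

S∞ = 105


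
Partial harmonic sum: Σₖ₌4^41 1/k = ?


Σₖ₌4^41 1/k = 1/4 + 1/5 + 1/6 + ... + 1/41
= 49181003047232333/19914562703599200
≈ 2.4696

Sum = 49181003047232333/19914562703599200 ≈ 2.4696


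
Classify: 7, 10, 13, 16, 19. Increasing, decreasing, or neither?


Differences: 3, 3, 3, 3
All differences > 0 → strictly INCREASING

Monotonically increasing


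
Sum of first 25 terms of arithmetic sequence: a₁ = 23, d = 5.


aₙ = 23 + (25-1)×5 = 143
Sₙ = n(a₁+aₙ)/2 = 25×(23+143)/2
= 25×166/2 = 2075

S_25 = 2075


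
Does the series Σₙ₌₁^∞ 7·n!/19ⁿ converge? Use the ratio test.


aₙ = 7·n!/19^n
a_{n+1}/aₙ = (n+1)!/19^(n+1) × 19^n/n!  (constant 7 cancels)
= (n+1)/19
L = lim(n→∞) (n+1)/19 = ∞
L > 1 → series DIVERGES

Diverges (ratio test: L = ∞ > 1)


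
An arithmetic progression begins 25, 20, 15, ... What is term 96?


aₙ = a₁ + (n-1)d
= 25 + (96-1)×-5
= 25 - 475
= -450

a_96 = -450


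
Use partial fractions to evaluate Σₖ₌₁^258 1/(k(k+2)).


1/(k(k+2)) = (1/2)·(1/k - 1/(k+2)) (partial fractions)
Telescoping: Σ = (1/2)·(1 + 1/2 - 1/259 - 1/260) = 100491/134680

Sum = 100491/134680


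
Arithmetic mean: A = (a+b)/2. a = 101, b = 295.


AM = (101 + 295)/2 = 396/2 = 198

AM = 198


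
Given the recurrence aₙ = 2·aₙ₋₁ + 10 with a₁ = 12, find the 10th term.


Computing step by step:
a_1 = 12
a_2 = 34
a_3 = 78
a_4 = 166
a_5 = 342
a_6 = 694
a_7 = 1398
a_8 = 2806
a_9 = 5622
a_10 = 11254


a_10 = 11254


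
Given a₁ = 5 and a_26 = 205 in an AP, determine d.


d = (aₙ - a₁)/(n-1)
= (205 - 5)/(26-1)
= 200/25 = 8

d = 8


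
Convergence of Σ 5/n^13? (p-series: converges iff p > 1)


p-series test: Σ c/n^p converges if p > 1, diverges if p ≤ 1 (constant c > 0 doesn't affect convergence).
p = 13
13 > 1 → CONVERGES

Converges (p = 13 > 1)


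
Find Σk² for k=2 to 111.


Σₖ₌2^111 k² = Σₖ₌₁^111 k² − Σₖ₌₁^1 k²
= 111·112·223/6 − 1·2·3/6
= 462056 − 1 = 462055

Σk² = 462055


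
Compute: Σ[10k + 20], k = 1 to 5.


Σ(10k+20) = 10·Σk + 20·n
= 10·15 + 20·5
= 150 + 100 = 250

Σ = 250


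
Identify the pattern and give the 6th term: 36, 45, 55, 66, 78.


Pattern: triangular numbers: n(n+1)/2
Terms: 36, 45, 55, 66, 78
Next term = 91

Next term = 91


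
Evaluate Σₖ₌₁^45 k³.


n(n+1)/2 = 45×46/2 = 1035
Σk³ = 1035² = 1071225

Σk³ = 1071225


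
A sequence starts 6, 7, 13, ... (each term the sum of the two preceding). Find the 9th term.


Computing iteratively: 6, 7, 13, 20, 33, 53, 86, 139, 225
a_9 = 225

a_9 = 225


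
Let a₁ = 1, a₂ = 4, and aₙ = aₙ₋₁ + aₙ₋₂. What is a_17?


Computing iteratively: 1, 4, 5, 9, 14, 23, 37, 60, 97, 157, 254, 411, ...
a_17 = 4558

a_17 = 4558


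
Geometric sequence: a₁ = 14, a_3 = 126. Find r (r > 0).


r^(n-1) = aₙ/a₁
r^2 = 126/14 = 9
r = 9^(1/2)
= ±3; taking r > 0 gives r = 3

r = 3


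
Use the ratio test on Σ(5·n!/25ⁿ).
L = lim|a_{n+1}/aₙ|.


aₙ = 5·n!/25^n
a_{n+1}/aₙ = (n+1)!/25^(n+1) × 25^n/n!  (constant 5 cancels)
= (n+1)/25
L = lim(n→∞) (n+1)/25 = ∞
L > 1 → series DIVERGES

Diverges (ratio test: L = ∞ > 1)


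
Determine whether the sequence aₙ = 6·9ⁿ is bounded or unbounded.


aₙ = 6·9ⁿ → as n→∞, aₙ→∞ (since base 9 > 1)
No finite upper bound exists
The sequence is UNBOUNDED

Unbounded (aₙ → ∞ as n → ∞)


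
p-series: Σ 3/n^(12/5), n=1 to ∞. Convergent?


p-series test: Σ c/n^p converges if p > 1, diverges if p ≤ 1 (constant c > 0 doesn't affect convergence).
p = 12/5
12/5 > 1 → CONVERGES

Converges (p = 12/5 > 1)


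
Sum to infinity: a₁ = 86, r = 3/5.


S∞ = a₁/(1-r) = 86/(1 - 3/5)
= 86/(2/5)
= 215

S∞ = 215


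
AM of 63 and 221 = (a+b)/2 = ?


AM = (63 + 221)/2 = 284/2 = 142

AM = 142


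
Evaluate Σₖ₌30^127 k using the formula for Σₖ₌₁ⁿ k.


Σₖ₌30^127 k = Σₖ₌₁^127 k − Σₖ₌₁^29 k
= 127·128/2 − 29·30/2
= 8128 − 435 = 7693

Σk = 7693


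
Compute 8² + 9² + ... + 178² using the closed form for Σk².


Σₖ₌8^178 k² = Σₖ₌₁^178 k² − Σₖ₌₁^7 k²
= 178·179·357/6 − 7·8·15/6
= 1895789 − 140 = 1895649

Σk² = 1895649


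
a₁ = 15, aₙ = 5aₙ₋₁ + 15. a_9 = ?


Computing step by step:
a_1 = 15
a_2 = 90
a_3 = 465
a_4 = 2340
a_5 = 11715
a_6 = 58590
a_7 = 292965
a_8 = 1464840
a_9 = 7324215


a_9 = 7324215


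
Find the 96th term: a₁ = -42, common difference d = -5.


aₙ = a₁ + (n-1)d
= -42 + (96-1)×-5
= -42 - 475
= -517

a_96 = -517


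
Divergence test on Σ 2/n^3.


lim(n→∞) 2/n^3 = 0
lim aₙ = 0 → nth-term test is INCONCLUSIVE
(Need other tests; this is actually a convergent p-series with p=3 > 1)

Inconclusive (lim aₙ = 0; need another test)


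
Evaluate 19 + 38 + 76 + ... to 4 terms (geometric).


Sₙ = 19×(2^4 - 1)/(2 - 1)
= 19×(16 - 1)/1
= 19×15/1
= 285

S_4 = 285


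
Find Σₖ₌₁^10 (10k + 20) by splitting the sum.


Σ(10k+20) = 10·Σk + 20·n
= 10·55 + 20·10
= 550 + 200 = 750

Σ = 750


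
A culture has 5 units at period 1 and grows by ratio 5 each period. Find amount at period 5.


aₙ = a₁·r^(n-1)
= 5×5^4
= 5×625
= 3125

a_5 = 3125


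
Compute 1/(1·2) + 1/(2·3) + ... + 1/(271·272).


1/(k(k+1)) = 1/k - 1/(k+1) (partial fractions)
Telescoping: Σ = 1 - 1/272 = 271/272

Sum = 271/272


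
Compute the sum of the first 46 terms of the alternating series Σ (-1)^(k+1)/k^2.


S = 1 - 1/4 + 1/9 - 1/16 + 1/25 - 1/36 + 1/49 - 1/64 ± ...
= 0.8222
(Full series converges to +π²/12 ≈ +0.8225)

S_46 = 0.8222


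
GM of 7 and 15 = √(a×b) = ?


GM = √(7×15) = √105 = 10.247

GM = 10.247


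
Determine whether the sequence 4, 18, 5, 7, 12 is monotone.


Differences: 14, -13, 2, 5
Difference at position 1 is +14 (> 0) but position 2 is -13 (< 0) — sequence both rises and falls
→ NOT monotonic

Not monotonic


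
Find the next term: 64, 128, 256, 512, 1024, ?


Pattern: powers of 2: 2ⁿ
Terms: 64, 128, 256, 512, 1024
Next term = 2048

Next term = 2048


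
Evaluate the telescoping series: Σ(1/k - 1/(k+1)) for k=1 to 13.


Telescoping: adjacent terms cancel.
= 1/1 - 1/14
= 1 - 1/14 = 13/14

Sum = 13/14


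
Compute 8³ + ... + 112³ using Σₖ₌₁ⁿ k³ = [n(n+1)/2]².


Σₖ₌8^112 k³ = [112·113/2]² − [7·8/2]²
= 40043584 − 784 = 40042800

Σk³ = 40042800


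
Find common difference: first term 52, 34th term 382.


d = (aₙ - a₁)/(n-1)
= (382 - 52)/(34-1)
= 330/33 = 10

d = 10


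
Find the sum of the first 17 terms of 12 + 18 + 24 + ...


aₙ = 12 + (17-1)×6 = 108
Sₙ = n(a₁+aₙ)/2 = 17×(12+108)/2
= 17×120/2 = 1020

S_17 = 1020


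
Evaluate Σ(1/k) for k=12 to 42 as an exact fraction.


Σₖ₌12^42 1/k = 1/12 + 1/13 + 1/14 + ... + 1/42
= 286282196019672403/219060189739591200
≈ 1.3069

Sum = 286282196019672403/219060189739591200 ≈ 1.3069


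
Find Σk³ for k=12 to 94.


Σₖ₌12^94 k³ = [94·95/2]² − [11·12/2]²
= 19936225 − 4356 = 19931869

Σk³ = 19931869


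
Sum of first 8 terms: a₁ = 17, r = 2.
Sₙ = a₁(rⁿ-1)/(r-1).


Sₙ = 17×(2^8 - 1)/(2 - 1)
= 17×(256 - 1)/1
= 17×255/1
= 4335

S_8 = 4335


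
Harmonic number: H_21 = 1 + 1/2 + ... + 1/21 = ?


H_21 = 1/1 + 1/2 + 1/3 + ... + 1/21
= 18858053/5173168
≈ 3.6454

H_21 = 18858053/5173168 ≈ 3.6454


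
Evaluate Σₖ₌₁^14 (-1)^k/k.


S = -1 + 1/2 - 1/3 + 1/4 - 1/5 + 1/6 - 1/7 + 1/8 ± ...
= -0.6587
(Full series converges to -ln(2) ≈ -0.6931)

S_14 = -0.6587


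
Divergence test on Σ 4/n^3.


lim(n→∞) 4/n^3 = 0
lim aₙ = 0 → nth-term test is INCONCLUSIVE
(Need other tests; this is actually a convergent p-series with p=3 > 1)

Inconclusive (lim aₙ = 0; need another test)


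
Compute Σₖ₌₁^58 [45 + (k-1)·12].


aₙ = 45 + (58-1)×12 = 729
Sₙ = n(a₁+aₙ)/2 = 58×(45+729)/2
= 58×774/2 = 22446

S_58 = 22446


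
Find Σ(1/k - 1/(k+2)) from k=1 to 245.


Telescoping with gap 2: two head and two tail terms survive.
= (1 + 1/2) - (1/246 + 1/247)
= 3/2 - 1/246 - 1/247 = 45325/30381

Sum = 45325/30381


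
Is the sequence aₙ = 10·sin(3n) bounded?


For all n, -1 ≤ sin(3n) ≤ 1, so -10 ≤ 10·sin(3n) ≤ 10
Lower bound: -10, Upper bound: 10
The sequence IS bounded

Bounded (-10 ≤ aₙ ≤ 10)


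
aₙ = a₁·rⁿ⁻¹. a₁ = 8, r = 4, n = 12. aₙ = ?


aₙ = a₁·r^(n-1)
= 8×4^11
= 8×4194304
= 33554432

a_12 = 33554432


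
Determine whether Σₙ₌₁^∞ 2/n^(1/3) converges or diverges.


p-series test: Σ c/n^p converges if p > 1, diverges if p ≤ 1 (constant c > 0 doesn't affect convergence).
p = 1/3
1/3 ≤ 1 → DIVERGES

Diverges (p = 1/3 ≤ 1)


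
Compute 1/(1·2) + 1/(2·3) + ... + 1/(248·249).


1/(k(k+1)) = 1/k - 1/(k+1) (partial fractions)
Telescoping: Σ = 1 - 1/249 = 248/249

Sum = 248/249


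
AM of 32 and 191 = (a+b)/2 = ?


AM = (32 + 191)/2 = 223/2 = 111.5

AM = 111.5


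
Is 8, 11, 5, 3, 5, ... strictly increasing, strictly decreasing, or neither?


Differences: 3, -6, -2, 2
Difference at position 1 is +3 (> 0) but position 2 is -6 (< 0) — sequence both rises and falls
→ NOT monotonic

Not monotonic


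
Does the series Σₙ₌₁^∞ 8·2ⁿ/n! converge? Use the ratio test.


aₙ = 8·2^n/n!
a_{n+1}/aₙ = 2^(n+1)/(n+1)! × n!/2^n  (constant 8 cancels)
= 2/(n+1)
L = lim(n→∞) 2/(n+1) = 0
L < 1 → series CONVERGES

Converges (ratio test: L = 0 < 1)


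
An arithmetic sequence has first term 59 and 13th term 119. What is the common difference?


d = (aₙ - a₁)/(n-1)
= (119 - 59)/(13-1)
= 60/12 = 5

d = 5


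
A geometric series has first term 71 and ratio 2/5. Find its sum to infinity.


S∞ = a₁/(1-r) = 71/(1 - 2/5)
= 71/(3/5)
= 355/3

S∞ = 355/3


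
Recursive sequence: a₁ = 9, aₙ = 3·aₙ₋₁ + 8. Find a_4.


Computing step by step:
a_1 = 9
a_2 = 35
a_3 = 113
a_4 = 347


a_4 = 347


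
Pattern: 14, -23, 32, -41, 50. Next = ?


Pattern: alternating sign, magnitude arithmetic (d=9)
Terms: 14, -23, 32, -41, 50
Next term = -59

Next term = -59


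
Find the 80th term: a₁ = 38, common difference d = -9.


aₙ = a₁ + (n-1)d
= 38 + (80-1)×-9
= 38 - 711
= -673

a_80 = -673


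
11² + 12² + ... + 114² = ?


Σₖ₌11^114 k² = Σₖ₌₁^114 k² − Σₖ₌₁^10 k²
= 114·115·229/6 − 10·11·21/6
= 500365 − 385 = 499980

Σk² = 499980


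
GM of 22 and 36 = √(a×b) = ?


GM = √(22×36) = √792 = 28.1425

GM = 28.1425


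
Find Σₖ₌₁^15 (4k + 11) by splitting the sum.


Σ(4k+11) = 4·Σk + 11·n
= 4·120 + 11·15
= 480 + 165 = 645

Σ = 645


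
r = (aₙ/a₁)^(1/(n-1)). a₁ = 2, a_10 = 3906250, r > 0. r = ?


r^(n-1) = aₙ/a₁
r^9 = 3906250/2 = 1953125
r = 1953125^(1/9)
= 5

r = 5


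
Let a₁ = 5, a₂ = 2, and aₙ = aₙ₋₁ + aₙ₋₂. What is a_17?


Computing iteratively: 5, 2, 7, 9, 16, 25, 41, 66, 107, 173, 280, 453, ...
a_17 = 5024

a_17 = 5024


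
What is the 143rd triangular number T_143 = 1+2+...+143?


n(n+1)/2 = 143×144/2 = 20592/2 = 10296

Σk = 10296


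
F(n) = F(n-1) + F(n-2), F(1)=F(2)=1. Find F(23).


Fibonacci sequence: 1, 1, 2, 3, 5, 8, 13, 21, 34, 55, 89, ...
F(23) = 28657

F(23) = 28657


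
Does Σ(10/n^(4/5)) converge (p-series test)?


p-series test: Σ c/n^p converges if p > 1, diverges if p ≤ 1 (constant c > 0 doesn't affect convergence).
p = 4/5
4/5 ≤ 1 → DIVERGES

Diverges (p = 4/5 ≤ 1)


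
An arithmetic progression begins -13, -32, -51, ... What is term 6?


aₙ = a₁ + (n-1)d
= -13 + (6-1)×-19
= -13 - 95
= -108

a_6 = -108


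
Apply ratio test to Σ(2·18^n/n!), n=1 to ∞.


aₙ = 2·18^n/n!
a_{n+1}/aₙ = 18^(n+1)/(n+1)! × n!/18^n  (constant 2 cancels)
= 18/(n+1)
L = lim(n→∞) 18/(n+1) = 0
L < 1 → series CONVERGES

Converges (ratio test: L = 0 < 1)


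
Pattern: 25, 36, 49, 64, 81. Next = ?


Pattern: perfect squares: n²
Terms: 25, 36, 49, 64, 81
Next term = 100

Next term = 100


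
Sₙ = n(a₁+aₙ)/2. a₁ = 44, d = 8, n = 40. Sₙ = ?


aₙ = 44 + (40-1)×8 = 356
Sₙ = n(a₁+aₙ)/2 = 40×(44+356)/2
= 40×400/2 = 8000

S_40 = 8000


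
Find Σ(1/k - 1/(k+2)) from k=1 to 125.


Telescoping with gap 2: two head and two tail terms survive.
= (1 + 1/2) - (1/126 + 1/127)
= 3/2 - 1/126 - 1/127 = 11875/8001

Sum = 11875/8001


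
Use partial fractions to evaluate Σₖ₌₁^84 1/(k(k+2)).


1/(k(k+2)) = (1/2)·(1/k - 1/(k+2)) (partial fractions)
Telescoping: Σ = (1/2)·(1 + 1/2 - 1/85 - 1/86) = 5397/7310

Sum = 5397/7310


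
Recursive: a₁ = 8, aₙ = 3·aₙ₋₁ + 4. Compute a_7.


Computing step by step:
a_1 = 8
a_2 = 28
a_3 = 88
a_4 = 268
a_5 = 808
a_6 = 2428
a_7 = 7288


a_7 = 7288


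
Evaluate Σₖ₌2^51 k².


Σₖ₌2^51 k² = Σₖ₌₁^51 k² − Σₖ₌₁^1 k²
= 51·52·103/6 − 1·2·3/6
= 45526 − 1 = 45525

Σk² = 45525


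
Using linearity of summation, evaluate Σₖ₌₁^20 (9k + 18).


Σ(9k+18) = 9·Σk + 18·n
= 9·210 + 18·20
= 1890 + 360 = 2250

Σ = 2250


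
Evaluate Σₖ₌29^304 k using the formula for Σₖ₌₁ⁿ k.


Σₖ₌29^304 k = Σₖ₌₁^304 k − Σₖ₌₁^28 k
= 304·305/2 − 28·29/2
= 46360 − 406 = 45954

Σk = 45954


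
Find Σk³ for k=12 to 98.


Σₖ₌12^98 k³ = [98·99/2]² − [11·12/2]²
= 23532201 − 4356 = 23527845

Σk³ = 23527845


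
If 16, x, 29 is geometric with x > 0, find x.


GM = √(16×29) = √464 = 21.5407

GM = 21.5407


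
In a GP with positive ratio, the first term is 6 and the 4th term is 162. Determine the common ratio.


r^(n-1) = aₙ/a₁
r^3 = 162/6 = 27
r = 27^(1/3)
= 3

r = 3


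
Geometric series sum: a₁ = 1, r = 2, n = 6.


Sₙ = 1×(2^6 - 1)/(2 - 1)
= 1×(64 - 1)/1
= 1×63/1
= 63

S_6 = 63


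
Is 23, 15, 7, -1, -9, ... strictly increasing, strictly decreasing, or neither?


Differences: -8, -8, -8, -8
All differences < 0 → strictly DECREASING

Monotonically decreasing


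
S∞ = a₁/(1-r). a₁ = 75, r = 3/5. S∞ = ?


S∞ = a₁/(1-r) = 75/(1 - 3/5)
= 75/(2/5)
= 375/2

S∞ = 375/2


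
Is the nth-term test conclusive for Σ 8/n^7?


lim(n→∞) 8/n^7 = 0
lim aₙ = 0 → nth-term test is INCONCLUSIVE
(Need other tests; this is actually a convergent p-series with p=7 > 1)

Inconclusive (lim aₙ = 0; need another test)


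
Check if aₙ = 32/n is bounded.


a₁ = 32, a₂ = 32/2, a₃ = 32/3, ...
0 < aₙ ≤ 32 for all n ≥ 1
Lower bound: 0, Upper bound: 32
The sequence IS bounded

Bounded (0 < aₙ ≤ 32)


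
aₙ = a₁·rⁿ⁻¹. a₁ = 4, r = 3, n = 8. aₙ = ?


aₙ = a₁·r^(n-1)
= 4×3^7
= 4×2187
= 8748

a_8 = 8748


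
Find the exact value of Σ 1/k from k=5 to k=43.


Σₖ₌5^43 1/k = 1/5 + 1/6 + 1/7 + ... + 1/43
= 277286409089906417/122332313750680800
≈ 2.2667

Sum = 277286409089906417/122332313750680800 ≈ 2.2667


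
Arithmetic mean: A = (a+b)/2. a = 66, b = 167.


AM = (66 + 167)/2 = 233/2 = 116.5

AM = 116.5


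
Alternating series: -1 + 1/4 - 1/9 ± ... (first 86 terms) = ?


S = -1 + 1/4 - 1/9 + 1/16 - 1/25 + 1/36 - 1/49 + 1/64 ± ...
= -0.8224
(Full series converges to -π²/12 ≈ -0.8225)

S_86 = -0.8224


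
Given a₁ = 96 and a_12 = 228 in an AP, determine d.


d = (aₙ - a₁)/(n-1)
= (228 - 96)/(12-1)
= 132/11 = 12

d = 12


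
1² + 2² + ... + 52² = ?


n = 52
n(n+1)(2n+1)/6 = 52×53×105/6
= 289380/6 = 48230

Σk² = 48230


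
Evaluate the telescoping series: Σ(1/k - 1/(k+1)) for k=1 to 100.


Telescoping: adjacent terms cancel.
= 1/1 - 1/101
= 1 - 1/101 = 100/101

Sum = 100/101


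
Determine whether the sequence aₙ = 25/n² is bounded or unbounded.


a₁ = 25, a₂ = 25/4, a₃ = 25/9, ...
0 < aₙ ≤ 25 for all n ≥ 1
The sequence IS bounded

Bounded (0 < aₙ ≤ 25)


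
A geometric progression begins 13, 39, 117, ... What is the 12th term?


aₙ = a₁·r^(n-1)
= 13×3^11
= 13×177147
= 2302911

a_12 = 2302911


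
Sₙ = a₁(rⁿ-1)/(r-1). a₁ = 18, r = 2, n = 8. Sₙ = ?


Sₙ = 18×(2^8 - 1)/(2 - 1)
= 18×(256 - 1)/1
= 18×255/1
= 4590

S_8 = 4590


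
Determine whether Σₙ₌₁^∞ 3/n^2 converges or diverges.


p-series test: Σ c/n^p converges if p > 1, diverges if p ≤ 1 (constant c > 0 doesn't affect convergence).
p = 2
2 > 1 → CONVERGES

Converges (p = 2 > 1)


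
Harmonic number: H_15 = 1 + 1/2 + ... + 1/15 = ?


H_15 = 1/1 + 1/2 + 1/3 + ... + 1/15
= 1195757/360360
≈ 3.3182

H_15 = 1195757/360360 ≈ 3.3182


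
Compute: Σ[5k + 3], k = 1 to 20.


Σ(5k+3) = 5·Σk + 3·n
= 5·210 + 3·20
= 1050 + 60 = 1110

Σ = 1110


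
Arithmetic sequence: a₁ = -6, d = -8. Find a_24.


aₙ = a₁ + (n-1)d
= -6 + (24-1)×-8
= -6 - 184
= -190

a_24 = -190


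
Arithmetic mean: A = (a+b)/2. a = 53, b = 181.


AM = (53 + 181)/2 = 234/2 = 117

AM = 117


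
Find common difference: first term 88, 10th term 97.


d = (aₙ - a₁)/(n-1)
= (97 - 88)/(10-1)
= 9/9 = 1

d = 1


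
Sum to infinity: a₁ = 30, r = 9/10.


S∞ = a₁/(1-r) = 30/(1 - 9/10)
= 30/(1/10)
= 300

S∞ = 300


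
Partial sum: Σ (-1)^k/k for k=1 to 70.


S = -1 + 1/2 - 1/3 + 1/4 - 1/5 + 1/6 - 1/7 + 1/8 ± ...
= -0.6861
(Full series converges to -ln(2) ≈ -0.6931)

S_70 = -0.6861


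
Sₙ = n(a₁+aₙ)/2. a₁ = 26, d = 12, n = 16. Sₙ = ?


aₙ = 26 + (16-1)×12 = 206
Sₙ = n(a₁+aₙ)/2 = 16×(26+206)/2
= 16×232/2 = 1856

S_16 = 1856


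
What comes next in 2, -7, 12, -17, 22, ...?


Pattern: alternating sign, magnitude arithmetic (d=5)
Terms: 2, -7, 12, -17, 22
Next term = -27

Next term = -27


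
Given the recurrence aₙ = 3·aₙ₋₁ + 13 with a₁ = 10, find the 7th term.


Computing step by step:
a_1 = 10
a_2 = 43
a_3 = 142
a_4 = 439
a_5 = 1330
a_6 = 4003
a_7 = 12022


a_7 = 12022


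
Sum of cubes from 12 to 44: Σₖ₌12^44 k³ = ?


Σₖ₌12^44 k³ = [44·45/2]² − [11·12/2]²
= 980100 − 4356 = 975744

Σk³ = 975744


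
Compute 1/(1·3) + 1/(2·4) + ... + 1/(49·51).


1/(k(k+2)) = (1/2)·(1/k - 1/(k+2)) (partial fractions)
Telescoping: Σ = (1/2)·(1 + 1/2 - 1/50 - 1/51) = 931/1275

Sum = 931/1275


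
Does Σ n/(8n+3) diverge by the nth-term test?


lim(n→∞) n/(8n+3) = 1/8 = 1/8  (divide numerator and denominator by n)
lim aₙ = 1/8 ≠ 0 → series DIVERGES

Diverges (lim aₙ = 1/8 ≠ 0)


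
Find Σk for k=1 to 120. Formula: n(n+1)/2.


n(n+1)/2 = 120×121/2 = 14520/2 = 7260

Σk = 7260


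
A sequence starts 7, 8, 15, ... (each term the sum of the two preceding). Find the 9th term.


Computing iteratively: 7, 8, 15, 23, 38, 61, 99, 160, 259
a_9 = 259

a_9 = 259


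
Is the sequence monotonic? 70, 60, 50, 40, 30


Differences: -10, -10, -10, -10
All differences < 0 → strictly DECREASING

Monotonically decreasing


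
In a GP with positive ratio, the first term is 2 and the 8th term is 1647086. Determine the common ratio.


r^(n-1) = aₙ/a₁
r^7 = 1647086/2 = 823543
r = 823543^(1/7)
= 7

r = 7


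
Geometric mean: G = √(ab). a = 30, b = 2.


GM = √(30×2) = √60 = 7.746

GM = 7.746


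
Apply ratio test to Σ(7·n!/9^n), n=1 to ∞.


aₙ = 7·n!/9^n
a_{n+1}/aₙ = (n+1)!/9^(n+1) × 9^n/n!  (constant 7 cancels)
= (n+1)/9
L = lim(n→∞) (n+1)/9 = ∞
L > 1 → series DIVERGES

Diverges (ratio test: L = ∞ > 1)


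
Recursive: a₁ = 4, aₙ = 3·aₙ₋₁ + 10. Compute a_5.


Computing step by step:
a_1 = 4
a_2 = 22
a_3 = 76
a_4 = 238
a_5 = 724


a_5 = 724


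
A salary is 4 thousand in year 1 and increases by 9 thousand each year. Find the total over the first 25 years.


aₙ = 4 + (25-1)×9 = 220
Sₙ = n(a₁+aₙ)/2 = 25×(4+220)/2
= 25×224/2 = 2800

S_25 = 2800
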